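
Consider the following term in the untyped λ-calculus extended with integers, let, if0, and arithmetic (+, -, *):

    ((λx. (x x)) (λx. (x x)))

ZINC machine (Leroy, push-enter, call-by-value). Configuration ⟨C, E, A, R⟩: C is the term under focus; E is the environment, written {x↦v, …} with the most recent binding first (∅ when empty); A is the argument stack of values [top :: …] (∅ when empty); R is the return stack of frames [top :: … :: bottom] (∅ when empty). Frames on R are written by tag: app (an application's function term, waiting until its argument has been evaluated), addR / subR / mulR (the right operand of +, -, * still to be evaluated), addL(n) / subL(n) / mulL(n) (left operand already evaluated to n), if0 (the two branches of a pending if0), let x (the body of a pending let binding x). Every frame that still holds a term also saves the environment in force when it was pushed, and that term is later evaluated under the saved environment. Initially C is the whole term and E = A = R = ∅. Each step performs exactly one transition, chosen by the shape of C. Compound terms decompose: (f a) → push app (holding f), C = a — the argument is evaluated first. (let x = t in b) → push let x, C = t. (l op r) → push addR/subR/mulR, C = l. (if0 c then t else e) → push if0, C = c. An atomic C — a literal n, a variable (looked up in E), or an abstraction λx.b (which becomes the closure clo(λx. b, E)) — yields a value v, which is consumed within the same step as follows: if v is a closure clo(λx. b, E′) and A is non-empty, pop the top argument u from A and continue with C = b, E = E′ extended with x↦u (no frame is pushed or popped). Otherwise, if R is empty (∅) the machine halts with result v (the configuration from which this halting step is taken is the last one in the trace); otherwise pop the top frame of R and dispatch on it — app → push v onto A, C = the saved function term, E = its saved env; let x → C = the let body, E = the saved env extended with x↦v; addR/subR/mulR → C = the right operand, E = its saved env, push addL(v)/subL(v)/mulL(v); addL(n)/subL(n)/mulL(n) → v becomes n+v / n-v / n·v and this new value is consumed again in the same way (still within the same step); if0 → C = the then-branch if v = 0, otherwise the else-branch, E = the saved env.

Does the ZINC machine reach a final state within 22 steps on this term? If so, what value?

Answer: DIVERGES (no final state within 22 steps)

Execution trace:
0. [C=((λx. (x x)) (λx. (x x))) | E=∅ | A=∅ | R=∅]
1. [C=(λx. (x x)) | E=∅ | A=∅ | R=[app]]
2. [C=(λx. (x x)) | E=∅ | A=[clo(λx. (x x), ∅)] | R=∅]
3. [C=(x x) | E={x↦clo(λx. (x x), ∅)} | A=∅ | R=∅]
4. [C=x | E={x↦clo(λx. (x x), ∅)} | A=∅ | R=[app]]
5. [C=x | E={x↦clo(λx. (x x), ∅)} | A=[clo(λx. (x x), ∅)] | R=∅]
… configuration repeats with period 3 (steps 3–5 recur indefinitely) …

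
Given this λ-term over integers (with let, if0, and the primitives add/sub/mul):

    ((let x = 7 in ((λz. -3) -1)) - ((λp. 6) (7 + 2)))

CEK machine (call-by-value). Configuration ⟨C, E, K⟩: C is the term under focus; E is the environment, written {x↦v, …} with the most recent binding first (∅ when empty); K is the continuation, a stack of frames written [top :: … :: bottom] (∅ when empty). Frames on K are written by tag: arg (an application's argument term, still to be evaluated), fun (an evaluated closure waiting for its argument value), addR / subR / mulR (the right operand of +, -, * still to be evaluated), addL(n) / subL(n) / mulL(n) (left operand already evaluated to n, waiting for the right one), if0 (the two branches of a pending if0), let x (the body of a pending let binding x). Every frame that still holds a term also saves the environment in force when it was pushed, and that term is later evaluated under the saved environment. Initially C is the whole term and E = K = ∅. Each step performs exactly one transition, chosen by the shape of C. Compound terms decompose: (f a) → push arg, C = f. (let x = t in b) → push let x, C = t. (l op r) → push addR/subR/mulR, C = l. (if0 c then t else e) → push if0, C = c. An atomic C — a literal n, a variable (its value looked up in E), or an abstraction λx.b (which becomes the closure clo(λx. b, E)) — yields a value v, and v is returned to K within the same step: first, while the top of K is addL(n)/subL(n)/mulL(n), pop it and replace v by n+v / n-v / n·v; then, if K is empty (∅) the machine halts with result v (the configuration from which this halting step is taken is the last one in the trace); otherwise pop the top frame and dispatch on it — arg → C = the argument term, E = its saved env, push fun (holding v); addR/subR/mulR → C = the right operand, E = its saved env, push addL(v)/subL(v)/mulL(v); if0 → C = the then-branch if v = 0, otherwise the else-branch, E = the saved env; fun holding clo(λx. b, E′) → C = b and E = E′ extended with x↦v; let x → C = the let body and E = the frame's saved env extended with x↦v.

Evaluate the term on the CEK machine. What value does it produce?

[0] ⟨C=((let x = 7 in ((λz. -3) -1)) - ((λp. 6) (7 + 2))); E=∅; K=∅⟩
[1] ⟨C=(let x = 7 in ((λz. -3) -1)); E=∅; K=[subR]⟩
[2] ⟨C=7; E=∅; K=[let x :: subR]⟩
[3] ⟨C=((λz. -3) -1); E={x↦7}; K=[subR]⟩
[4] ⟨C=(λz. -3); E={x↦7}; K=[arg :: subR]⟩
[5] ⟨C=-1; E={x↦7}; K=[fun :: subR]⟩
[6] ⟨C=-3; E={z↦-1, x↦7}; K=[subR]⟩
[7] ⟨C=((λp. 6) (7 + 2)); E=∅; K=[subL(-3)]⟩
[8] ⟨C=(λp. 6); E=∅; K=[arg :: subL(-3)]⟩
[9] ⟨C=(7 + 2); E=∅; K=[fun :: subL(-3)]⟩
[10] ⟨C=7; E=∅; K=[addR :: fun :: subL(-3)]⟩
[11] ⟨C=2; E=∅; K=[addL(7) :: fun :: subL(-3)]⟩
[12] ⟨C=6; E={p↦9}; K=[subL(-3)]⟩
→ final value -9

Answer: -9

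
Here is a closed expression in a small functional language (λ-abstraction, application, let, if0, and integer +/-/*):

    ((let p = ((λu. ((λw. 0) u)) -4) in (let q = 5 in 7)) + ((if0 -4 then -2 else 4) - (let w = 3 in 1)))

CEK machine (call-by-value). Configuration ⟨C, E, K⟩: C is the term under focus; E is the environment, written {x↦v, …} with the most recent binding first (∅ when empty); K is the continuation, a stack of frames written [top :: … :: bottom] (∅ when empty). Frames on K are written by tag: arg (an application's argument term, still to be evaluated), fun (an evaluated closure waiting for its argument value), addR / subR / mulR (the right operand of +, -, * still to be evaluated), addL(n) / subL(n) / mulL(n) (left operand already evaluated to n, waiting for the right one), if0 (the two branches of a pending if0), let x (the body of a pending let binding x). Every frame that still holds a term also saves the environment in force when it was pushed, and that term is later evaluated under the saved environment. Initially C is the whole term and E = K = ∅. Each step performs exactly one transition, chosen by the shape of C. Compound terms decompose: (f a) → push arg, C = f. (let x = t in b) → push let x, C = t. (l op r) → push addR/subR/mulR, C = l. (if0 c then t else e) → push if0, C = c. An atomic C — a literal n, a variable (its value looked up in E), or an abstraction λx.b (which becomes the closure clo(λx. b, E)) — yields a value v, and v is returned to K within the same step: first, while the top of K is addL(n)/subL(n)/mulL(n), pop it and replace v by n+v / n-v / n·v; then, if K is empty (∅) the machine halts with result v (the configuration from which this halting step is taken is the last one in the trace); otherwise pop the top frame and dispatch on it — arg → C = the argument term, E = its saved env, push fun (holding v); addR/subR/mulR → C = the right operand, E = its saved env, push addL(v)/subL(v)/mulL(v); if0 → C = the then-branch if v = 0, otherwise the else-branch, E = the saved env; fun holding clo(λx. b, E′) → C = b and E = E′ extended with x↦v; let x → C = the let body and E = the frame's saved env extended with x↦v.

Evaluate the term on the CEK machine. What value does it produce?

[0] [C=((let p = ((λu. ((λw. 0) u)) -4) in (let q = 5 in 7)) + ((if0 -4 then -2 else 4) - (let w = 3 in 1))) | E=∅ | K=∅]
[1] [C=(let p = ((λu. ((λw. 0) u)) -4) in (let q = 5 in 7)) | E=∅ | K=[addR]]
[2] [C=((λu. ((λw. 0) u)) -4) | E=∅ | K=[let p :: addR]]
[3] [C=(λu. ((λw. 0) u)) | E=∅ | K=[arg :: let p :: addR]]
[4] [C=-4 | E=∅ | K=[fun :: let p :: addR]]
[5] [C=((λw. 0) u) | E={u↦-4} | K=[let p :: addR]]
[6] [C=(λw. 0) | E={u↦-4} | K=[arg :: let p :: addR]]
[7] [C=u | E={u↦-4} | K=[fun :: let p :: addR]]
[8] [C=0 | E={w↦-4, u↦-4} | K=[let p :: addR]]
[9] [C=(let q = 5 in 7) | E={p↦0} | K=[addR]]
[10] [C=5 | E={p↦0} | K=[let q :: addR]]
[11] [C=7 | E={q↦5, p↦0} | K=[addR]]
[12] [C=((if0 -4 then -2 else 4) - (let w = 3 in 1)) | E=∅ | K=[addL(7)]]
[13] [C=(if0 -4 then -2 else 4) | E=∅ | K=[subR :: addL(7)]]
[14] [C=-4 | E=∅ | K=[if0 :: subR :: addL(7)]]
[15] [C=4 | E=∅ | K=[subR :: addL(7)]]
[16] [C=(let w = 3 in 1) | E=∅ | K=[subL(4) :: addL(7)]]
[17] [C=3 | E=∅ | K=[let w :: subL(4) :: addL(7)]]
[18] [C=1 | E={w↦3} | K=[subL(4) :: addL(7)]]
→ final value 10

Answer: 10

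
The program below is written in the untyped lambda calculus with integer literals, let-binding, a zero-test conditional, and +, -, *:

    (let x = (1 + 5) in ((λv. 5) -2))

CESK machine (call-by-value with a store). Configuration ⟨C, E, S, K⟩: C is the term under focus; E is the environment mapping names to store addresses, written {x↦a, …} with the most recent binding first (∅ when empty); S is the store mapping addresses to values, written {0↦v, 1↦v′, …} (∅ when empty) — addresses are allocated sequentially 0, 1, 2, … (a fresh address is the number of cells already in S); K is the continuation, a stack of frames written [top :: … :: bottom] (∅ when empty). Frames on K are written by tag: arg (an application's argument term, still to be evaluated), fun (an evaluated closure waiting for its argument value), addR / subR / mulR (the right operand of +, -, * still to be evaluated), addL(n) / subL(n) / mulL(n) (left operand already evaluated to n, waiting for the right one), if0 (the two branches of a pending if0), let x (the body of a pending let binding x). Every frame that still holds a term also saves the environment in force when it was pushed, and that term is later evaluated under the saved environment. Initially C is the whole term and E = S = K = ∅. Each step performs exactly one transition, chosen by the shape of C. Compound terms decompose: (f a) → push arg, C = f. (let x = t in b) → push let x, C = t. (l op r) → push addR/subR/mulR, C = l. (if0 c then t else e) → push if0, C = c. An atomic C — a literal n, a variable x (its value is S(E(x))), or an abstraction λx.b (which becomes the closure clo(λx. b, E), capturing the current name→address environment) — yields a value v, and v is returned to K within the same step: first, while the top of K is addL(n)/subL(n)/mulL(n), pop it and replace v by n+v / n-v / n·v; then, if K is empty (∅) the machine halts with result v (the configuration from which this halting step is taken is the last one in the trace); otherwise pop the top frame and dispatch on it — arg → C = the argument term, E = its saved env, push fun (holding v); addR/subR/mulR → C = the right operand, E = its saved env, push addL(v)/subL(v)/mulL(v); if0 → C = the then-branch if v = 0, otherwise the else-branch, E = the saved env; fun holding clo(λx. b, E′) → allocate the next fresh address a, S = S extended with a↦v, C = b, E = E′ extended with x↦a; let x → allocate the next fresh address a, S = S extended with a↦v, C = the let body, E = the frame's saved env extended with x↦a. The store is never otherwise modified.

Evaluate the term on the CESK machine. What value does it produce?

Answer: 5

Derivation:
t=0: [C=(let x = (1 + 5) in ((λv. 5) -2)) | E=∅ | S=∅ | K=∅]
t=1: [C=(1 + 5) | E=∅ | S=∅ | K=[let x]]
t=2: [C=1 | E=∅ | S=∅ | K=[addR :: let x]]
t=3: [C=5 | E=∅ | S=∅ | K=[addL(1) :: let x]]
t=4: [C=((λv. 5) -2) | E={x↦0} | S={0↦6} | K=∅]
t=5: [C=(λv. 5) | E={x↦0} | S={0↦6} | K=[arg]]
t=6: [C=-2 | E={x↦0} | S={0↦6} | K=[fun]]
t=7: [C=5 | E={v↦1, x↦0} | S={0↦6, 1↦-2} | K=∅]
→ final value 5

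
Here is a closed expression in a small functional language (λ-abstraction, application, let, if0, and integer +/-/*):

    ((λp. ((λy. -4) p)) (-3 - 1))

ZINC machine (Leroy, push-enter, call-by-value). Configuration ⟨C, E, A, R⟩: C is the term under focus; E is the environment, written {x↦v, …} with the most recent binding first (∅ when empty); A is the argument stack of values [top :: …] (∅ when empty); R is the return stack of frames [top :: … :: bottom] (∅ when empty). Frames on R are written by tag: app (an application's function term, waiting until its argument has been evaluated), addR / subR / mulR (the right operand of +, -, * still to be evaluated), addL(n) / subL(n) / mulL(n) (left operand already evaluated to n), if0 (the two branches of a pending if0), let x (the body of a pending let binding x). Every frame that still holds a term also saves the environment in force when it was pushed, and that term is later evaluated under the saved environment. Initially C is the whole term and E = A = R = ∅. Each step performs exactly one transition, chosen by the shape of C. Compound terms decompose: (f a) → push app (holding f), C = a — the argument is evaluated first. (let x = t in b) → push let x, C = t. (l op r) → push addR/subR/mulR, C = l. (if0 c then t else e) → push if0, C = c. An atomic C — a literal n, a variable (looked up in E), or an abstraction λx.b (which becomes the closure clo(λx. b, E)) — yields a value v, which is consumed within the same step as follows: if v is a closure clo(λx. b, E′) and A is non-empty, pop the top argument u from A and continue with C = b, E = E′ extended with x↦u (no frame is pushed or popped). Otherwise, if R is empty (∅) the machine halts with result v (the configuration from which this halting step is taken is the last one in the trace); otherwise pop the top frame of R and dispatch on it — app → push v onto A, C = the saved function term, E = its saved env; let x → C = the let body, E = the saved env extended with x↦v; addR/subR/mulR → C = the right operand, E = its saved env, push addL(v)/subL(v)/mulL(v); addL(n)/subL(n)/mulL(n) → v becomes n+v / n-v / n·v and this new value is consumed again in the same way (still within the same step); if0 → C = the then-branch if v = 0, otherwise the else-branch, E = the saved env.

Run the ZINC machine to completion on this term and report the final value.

Answer: -4

Execution trace:
0. ⟨C=((λp. ((λy. -4) p)) (-3 - 1)); E=∅; A=∅; R=∅⟩
1. ⟨C=(-3 - 1); E=∅; A=∅; R=[app]⟩
2. ⟨C=-3; E=∅; A=∅; R=[subR :: app]⟩
3. ⟨C=1; E=∅; A=∅; R=[subL(-3) :: app]⟩
4. ⟨C=(λp. ((λy. -4) p)); E=∅; A=[-4]; R=∅⟩
5. ⟨C=((λy. -4) p); E={p↦-4}; A=∅; R=∅⟩
6. ⟨C=p; E={p↦-4}; A=∅; R=[app]⟩
7. ⟨C=(λy. -4); E={p↦-4}; A=[-4]; R=∅⟩
8. ⟨C=-4; E={y↦-4, p↦-4}; A=∅; R=∅⟩
→ final value -4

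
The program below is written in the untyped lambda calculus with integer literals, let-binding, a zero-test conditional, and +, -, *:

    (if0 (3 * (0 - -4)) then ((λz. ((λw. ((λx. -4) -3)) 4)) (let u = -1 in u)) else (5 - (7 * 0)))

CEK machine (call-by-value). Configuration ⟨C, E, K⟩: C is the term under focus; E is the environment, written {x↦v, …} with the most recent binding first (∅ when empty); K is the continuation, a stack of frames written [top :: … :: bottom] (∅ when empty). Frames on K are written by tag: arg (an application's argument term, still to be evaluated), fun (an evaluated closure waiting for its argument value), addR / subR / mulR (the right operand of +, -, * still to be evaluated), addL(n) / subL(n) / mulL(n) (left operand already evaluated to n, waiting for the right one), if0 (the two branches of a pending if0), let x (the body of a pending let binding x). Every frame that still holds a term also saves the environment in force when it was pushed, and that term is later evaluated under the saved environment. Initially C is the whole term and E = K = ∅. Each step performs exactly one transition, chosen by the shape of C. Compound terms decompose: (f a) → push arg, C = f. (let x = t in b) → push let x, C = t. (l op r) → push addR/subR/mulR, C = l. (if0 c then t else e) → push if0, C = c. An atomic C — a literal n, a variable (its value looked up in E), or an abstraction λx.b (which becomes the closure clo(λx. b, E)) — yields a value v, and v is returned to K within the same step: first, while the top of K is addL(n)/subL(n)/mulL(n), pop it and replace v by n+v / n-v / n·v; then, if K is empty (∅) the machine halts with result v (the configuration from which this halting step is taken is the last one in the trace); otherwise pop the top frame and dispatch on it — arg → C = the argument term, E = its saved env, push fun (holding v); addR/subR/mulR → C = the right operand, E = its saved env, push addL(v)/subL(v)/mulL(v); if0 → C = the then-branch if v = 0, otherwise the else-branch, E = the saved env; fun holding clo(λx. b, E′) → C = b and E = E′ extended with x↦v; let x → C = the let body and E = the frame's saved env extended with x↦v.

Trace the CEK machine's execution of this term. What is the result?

step 0: ⟨C=(if0 (3 * (0 - -4)) then ((λz. ((λw. ((λx. -4) -3)) 4)) (let u = -1 in u)) else (5 - (7 * 0))); E=∅; K=∅⟩
step 1: ⟨C=(3 * (0 - -4)); E=∅; K=[if0]⟩
step 2: ⟨C=3; E=∅; K=[mulR :: if0]⟩
step 3: ⟨C=(0 - -4); E=∅; K=[mulL(3) :: if0]⟩
step 4: ⟨C=0; E=∅; K=[subR :: mulL(3) :: if0]⟩
step 5: ⟨C=-4; E=∅; K=[subL(0) :: mulL(3) :: if0]⟩
step 6: ⟨C=(5 - (7 * 0)); E=∅; K=∅⟩
step 7: ⟨C=5; E=∅; K=[subR]⟩
step 8: ⟨C=(7 * 0); E=∅; K=[subL(5)]⟩
step 9: ⟨C=7; E=∅; K=[mulR :: subL(5)]⟩
step 10: ⟨C=0; E=∅; K=[mulL(7) :: subL(5)]⟩
→ final value 5

Answer: 5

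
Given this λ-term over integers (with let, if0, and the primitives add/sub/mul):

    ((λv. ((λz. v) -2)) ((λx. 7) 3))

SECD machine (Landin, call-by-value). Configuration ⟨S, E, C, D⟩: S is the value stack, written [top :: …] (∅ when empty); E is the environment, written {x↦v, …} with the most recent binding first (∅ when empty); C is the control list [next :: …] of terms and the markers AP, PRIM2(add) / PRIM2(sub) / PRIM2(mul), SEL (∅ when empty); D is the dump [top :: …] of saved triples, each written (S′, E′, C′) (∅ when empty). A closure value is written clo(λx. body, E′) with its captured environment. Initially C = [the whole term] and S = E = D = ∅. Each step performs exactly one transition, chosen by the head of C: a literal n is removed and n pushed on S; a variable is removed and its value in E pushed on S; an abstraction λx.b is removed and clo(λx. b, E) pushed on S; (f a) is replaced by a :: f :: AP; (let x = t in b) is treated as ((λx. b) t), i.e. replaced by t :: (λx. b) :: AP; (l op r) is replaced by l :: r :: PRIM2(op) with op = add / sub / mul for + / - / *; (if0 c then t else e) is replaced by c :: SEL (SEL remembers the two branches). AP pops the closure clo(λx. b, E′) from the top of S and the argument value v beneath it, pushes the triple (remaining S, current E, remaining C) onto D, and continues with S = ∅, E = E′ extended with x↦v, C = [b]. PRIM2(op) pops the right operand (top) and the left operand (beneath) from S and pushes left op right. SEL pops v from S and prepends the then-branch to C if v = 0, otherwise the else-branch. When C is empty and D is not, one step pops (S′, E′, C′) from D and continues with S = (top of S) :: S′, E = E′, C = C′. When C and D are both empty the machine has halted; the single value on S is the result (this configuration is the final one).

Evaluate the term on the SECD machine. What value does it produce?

Answer: 7

Execution trace:
0. [S=∅ | E=∅ | C=[((λv. ((λz. v) -2)) ((λx. 7) 3))] | D=∅]
1. [S=∅ | E=∅ | C=[((λx. 7) 3) :: (λv. ((λz. v) -2)) :: AP] | D=∅]
2. [S=∅ | E=∅ | C=[3 :: (λx. 7) :: AP :: (λv. ((λz. v) -2)) :: AP] | D=∅]
3. [S=[3] | E=∅ | C=[(λx. 7) :: AP :: (λv. ((λz. v) -2)) :: AP] | D=∅]
4. [S=[clo(λx. 7, ∅) :: 3] | E=∅ | C=[AP :: (λv. ((λz. v) -2)) :: AP] | D=∅]
5. [S=∅ | E={x↦3} | C=[7] | D=[(∅, ∅, [(λv. ((λz. v) -2)) :: AP])]]
6. [S=[7] | E={x↦3} | C=∅ | D=[(∅, ∅, [(λv. ((λz. v) -2)) :: AP])]]
7. [S=[7] | E=∅ | C=[(λv. ((λz. v) -2)) :: AP] | D=∅]
8. [S=[clo(λv. ((λz. v) -2), ∅) :: 7] | E=∅ | C=[AP] | D=∅]
9. [S=∅ | E={v↦7} | C=[((λz. v) -2)] | D=[(∅, ∅, ∅)]]
10. [S=∅ | E={v↦7} | C=[-2 :: (λz. v) :: AP] | D=[(∅, ∅, ∅)]]
11. [S=[-2] | E={v↦7} | C=[(λz. v) :: AP] | D=[(∅, ∅, ∅)]]
12. [S=[clo(λz. v, {v↦7}) :: -2] | E={v↦7} | C=[AP] | D=[(∅, ∅, ∅)]]
13. [S=∅ | E={z↦-2, v↦7} | C=[v] | D=[(∅, {v↦7}, ∅) :: (∅, ∅, ∅)]]
14. [S=[7] | E={z↦-2, v↦7} | C=∅ | D=[(∅, {v↦7}, ∅) :: (∅, ∅, ∅)]]
15. [S=[7] | E={v↦7} | C=∅ | D=[(∅, ∅, ∅)]]
16. [S=[7] | E=∅ | C=∅ | D=∅]
→ final value 7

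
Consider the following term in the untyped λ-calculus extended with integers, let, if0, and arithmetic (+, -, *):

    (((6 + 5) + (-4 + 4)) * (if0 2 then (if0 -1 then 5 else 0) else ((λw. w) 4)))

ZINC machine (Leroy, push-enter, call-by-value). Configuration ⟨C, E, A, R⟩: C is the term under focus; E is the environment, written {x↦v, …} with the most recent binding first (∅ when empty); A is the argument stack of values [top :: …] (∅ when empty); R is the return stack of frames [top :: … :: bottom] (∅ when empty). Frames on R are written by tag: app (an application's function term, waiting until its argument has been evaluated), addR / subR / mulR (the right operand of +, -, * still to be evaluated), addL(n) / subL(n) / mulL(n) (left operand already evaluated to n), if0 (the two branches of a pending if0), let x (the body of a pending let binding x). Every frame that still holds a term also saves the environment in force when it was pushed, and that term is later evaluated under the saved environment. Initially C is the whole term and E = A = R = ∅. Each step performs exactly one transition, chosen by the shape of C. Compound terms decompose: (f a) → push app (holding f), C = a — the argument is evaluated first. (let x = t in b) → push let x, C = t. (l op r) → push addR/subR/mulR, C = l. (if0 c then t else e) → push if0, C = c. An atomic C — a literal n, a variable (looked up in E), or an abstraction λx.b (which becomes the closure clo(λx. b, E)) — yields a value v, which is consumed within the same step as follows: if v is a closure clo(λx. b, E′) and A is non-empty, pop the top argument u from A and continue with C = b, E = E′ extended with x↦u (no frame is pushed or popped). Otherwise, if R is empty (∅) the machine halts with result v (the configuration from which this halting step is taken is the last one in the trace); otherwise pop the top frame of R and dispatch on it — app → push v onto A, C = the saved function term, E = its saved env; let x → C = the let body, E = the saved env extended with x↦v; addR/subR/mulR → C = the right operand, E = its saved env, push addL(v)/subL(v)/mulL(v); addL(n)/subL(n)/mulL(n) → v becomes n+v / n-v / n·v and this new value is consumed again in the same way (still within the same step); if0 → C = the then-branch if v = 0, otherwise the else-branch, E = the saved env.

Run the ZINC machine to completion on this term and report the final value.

[0] <C=(((6 + 5) + (-4 + 4)) * (if0 2 then (if0 -1 then 5 else 0) else ((λw. w) 4))), E=∅, A=∅, R=∅>
[1] <C=((6 + 5) + (-4 + 4)), E=∅, A=∅, R=[mulR]>
[2] <C=(6 + 5), E=∅, A=∅, R=[addR :: mulR]>
[3] <C=6, E=∅, A=∅, R=[addR :: addR :: mulR]>
[4] <C=5, E=∅, A=∅, R=[addL(6) :: addR :: mulR]>
[5] <C=(-4 + 4), E=∅, A=∅, R=[addL(11) :: mulR]>
[6] <C=-4, E=∅, A=∅, R=[addR :: addL(11) :: mulR]>
[7] <C=4, E=∅, A=∅, R=[addL(-4) :: addL(11) :: mulR]>
[8] <C=(if0 2 then (if0 -1 then 5 else 0) else ((λw. w) 4)), E=∅, A=∅, R=[mulL(11)]>
[9] <C=2, E=∅, A=∅, R=[if0 :: mulL(11)]>
[10] <C=((λw. w) 4), E=∅, A=∅, R=[mulL(11)]>
[11] <C=4, E=∅, A=∅, R=[app :: mulL(11)]>
[12] <C=(λw. w), E=∅, A=[4], R=[mulL(11)]>
[13] <C=w, E={w↦4}, A=∅, R=[mulL(11)]>
→ final value 44

Answer: 44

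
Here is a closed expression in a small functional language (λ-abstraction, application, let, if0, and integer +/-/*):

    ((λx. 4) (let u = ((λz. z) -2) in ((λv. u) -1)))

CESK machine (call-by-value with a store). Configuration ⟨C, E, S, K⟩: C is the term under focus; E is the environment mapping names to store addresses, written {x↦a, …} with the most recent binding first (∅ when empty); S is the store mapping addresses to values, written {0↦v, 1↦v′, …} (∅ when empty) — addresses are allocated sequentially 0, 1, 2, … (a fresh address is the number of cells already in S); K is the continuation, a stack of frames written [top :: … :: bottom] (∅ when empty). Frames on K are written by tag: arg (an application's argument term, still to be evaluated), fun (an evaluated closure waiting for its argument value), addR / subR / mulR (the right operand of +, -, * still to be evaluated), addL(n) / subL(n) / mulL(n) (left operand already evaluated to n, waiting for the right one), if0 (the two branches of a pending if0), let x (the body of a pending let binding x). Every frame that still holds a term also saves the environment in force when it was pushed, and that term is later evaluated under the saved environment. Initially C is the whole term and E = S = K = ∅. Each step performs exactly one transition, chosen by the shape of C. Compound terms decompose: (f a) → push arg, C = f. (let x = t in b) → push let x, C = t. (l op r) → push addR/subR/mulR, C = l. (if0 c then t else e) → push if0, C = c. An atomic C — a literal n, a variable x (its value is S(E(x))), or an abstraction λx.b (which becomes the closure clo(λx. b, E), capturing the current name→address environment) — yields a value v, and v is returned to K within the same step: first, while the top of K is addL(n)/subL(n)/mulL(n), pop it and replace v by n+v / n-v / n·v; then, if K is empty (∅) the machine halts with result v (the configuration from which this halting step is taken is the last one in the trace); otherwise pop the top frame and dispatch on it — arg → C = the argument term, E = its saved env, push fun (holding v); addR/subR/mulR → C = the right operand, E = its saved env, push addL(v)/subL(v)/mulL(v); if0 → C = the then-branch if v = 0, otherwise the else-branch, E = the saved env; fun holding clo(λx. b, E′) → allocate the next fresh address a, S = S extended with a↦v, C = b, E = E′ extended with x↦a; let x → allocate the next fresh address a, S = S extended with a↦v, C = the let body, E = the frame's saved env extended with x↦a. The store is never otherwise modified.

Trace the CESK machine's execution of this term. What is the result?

Answer: 4

Machine steps:
[0] ⟨C=((λx. 4) (let u = ((λz. z) -2) in ((λv. u) -1))); E=∅; S=∅; K=∅⟩
[1] ⟨C=(λx. 4); E=∅; S=∅; K=[arg]⟩
[2] ⟨C=(let u = ((λz. z) -2) in ((λv. u) -1)); E=∅; S=∅; K=[fun]⟩
[3] ⟨C=((λz. z) -2); E=∅; S=∅; K=[let u :: fun]⟩
[4] ⟨C=(λz. z); E=∅; S=∅; K=[arg :: let u :: fun]⟩
[5] ⟨C=-2; E=∅; S=∅; K=[fun :: let u :: fun]⟩
[6] ⟨C=z; E={z↦0}; S={0↦-2}; K=[let u :: fun]⟩
[7] ⟨C=((λv. u) -1); E={u↦1}; S={0↦-2, 1↦-2}; K=[fun]⟩
[8] ⟨C=(λv. u); E={u↦1}; S={0↦-2, 1↦-2}; K=[arg :: fun]⟩
[9] ⟨C=-1; E={u↦1}; S={0↦-2, 1↦-2}; K=[fun :: fun]⟩
[10] ⟨C=u; E={v↦2, u↦1}; S={0↦-2, 1↦-2, 2↦-1}; K=[fun]⟩
[11] ⟨C=4; E={x↦3}; S={0↦-2, 1↦-2, 2↦-1, 3↦-2}; K=∅⟩
→ final value 4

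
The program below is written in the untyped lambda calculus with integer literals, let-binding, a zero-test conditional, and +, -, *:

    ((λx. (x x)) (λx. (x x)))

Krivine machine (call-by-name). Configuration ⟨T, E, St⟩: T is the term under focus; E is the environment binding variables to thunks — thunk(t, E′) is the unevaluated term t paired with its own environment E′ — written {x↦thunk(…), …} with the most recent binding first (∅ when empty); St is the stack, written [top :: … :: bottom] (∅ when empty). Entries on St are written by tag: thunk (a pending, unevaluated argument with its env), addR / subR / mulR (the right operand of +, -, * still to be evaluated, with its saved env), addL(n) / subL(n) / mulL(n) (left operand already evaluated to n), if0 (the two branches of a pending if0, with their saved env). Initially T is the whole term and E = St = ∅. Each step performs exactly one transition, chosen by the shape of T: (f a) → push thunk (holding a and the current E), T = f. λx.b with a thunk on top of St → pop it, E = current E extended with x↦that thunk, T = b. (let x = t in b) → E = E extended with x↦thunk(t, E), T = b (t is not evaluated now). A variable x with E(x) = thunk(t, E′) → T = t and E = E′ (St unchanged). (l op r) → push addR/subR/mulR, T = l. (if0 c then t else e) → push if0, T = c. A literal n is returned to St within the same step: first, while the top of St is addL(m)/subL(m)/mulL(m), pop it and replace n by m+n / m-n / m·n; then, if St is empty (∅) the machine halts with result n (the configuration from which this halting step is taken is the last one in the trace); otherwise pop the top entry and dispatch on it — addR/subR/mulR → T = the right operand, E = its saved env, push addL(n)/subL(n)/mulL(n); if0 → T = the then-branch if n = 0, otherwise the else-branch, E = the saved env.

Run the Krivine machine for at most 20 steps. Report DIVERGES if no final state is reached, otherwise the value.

step 0: ⟨T=((λx. (x x)) (λx. (x x))); E=∅; St=∅⟩
step 1: ⟨T=(λx. (x x)); E=∅; St=[thunk]⟩
step 2: ⟨T=(x x); E={x↦thunk((λx. (x x)), ∅)}; St=∅⟩
step 3: ⟨T=x; E={x↦thunk((λx. (x x)), ∅)}; St=[thunk]⟩
step 4: ⟨T=(λx. (x x)); E=∅; St=[thunk]⟩
step 5: ⟨T=(x x); E={x↦thunk(x, {x↦thunk((λx. (x x)), ∅)})}; St=∅⟩
step 6: ⟨T=x; E={x↦thunk(x, {x↦thunk((λx. (x x)), ∅)})}; St=[thunk]⟩
step 7: ⟨T=x; E={x↦thunk((λx. (x x)), ∅)}; St=[thunk]⟩
step 8: ⟨T=(λx. (x x)); E=∅; St=[thunk]⟩
step 9: ⟨T=(x x); E={x↦thunk(x, {x↦thunk(x, {x↦thunk((λx. (x x)), ∅)})})}; St=∅⟩
step 10: ⟨T=x; E={x↦thunk(x, {x↦thunk(x, {x↦thunk((λx. (x x)), ∅)})})}; St=[thunk]⟩
step 11: ⟨T=x; E={x↦thunk(x, {x↦thunk((λx. (x x)), ∅)})}; St=[thunk]⟩
step 12: ⟨T=x; E={x↦thunk((λx. (x x)), ∅)}; St=[thunk]⟩
step 13: ⟨T=(λx. (x x)); E=∅; St=[thunk]⟩
step 14: ⟨T=(x x); E={x↦thunk(x, {x↦thunk(x, {x↦thunk(x, {x↦thunk((λx. (x x)), ∅)})})})}; St=∅⟩
step 15: ⟨T=x; E={x↦thunk(x, {x↦thunk(x, {x↦thunk(x, {x↦thunk((λx. (x x)), ∅)})})})}; St=[thunk]⟩
step 16: ⟨T=x; E={x↦thunk(x, {x↦thunk(x, {x↦thunk((λx. (x x)), ∅)})})}; St=[thunk]⟩
step 17: ⟨T=x; E={x↦thunk(x, {x↦thunk((λx. (x x)), ∅)})}; St=[thunk]⟩
step 18: ⟨T=x; E={x↦thunk((λx. (x x)), ∅)}; St=[thunk]⟩
step 19: ⟨T=(λx. (x x)); E=∅; St=[thunk]⟩
step 20: ⟨T=(x x); E={x↦thunk(x, {x↦thunk(x, {x↦thunk(x, {x↦thunk(x, {x↦thunk((λx. (x x)), ∅)})})})})}; St=∅⟩
→ 20 transitions taken and the configuration is still not final: no result within 20 steps

Answer: DIVERGES (no final state within 20 steps)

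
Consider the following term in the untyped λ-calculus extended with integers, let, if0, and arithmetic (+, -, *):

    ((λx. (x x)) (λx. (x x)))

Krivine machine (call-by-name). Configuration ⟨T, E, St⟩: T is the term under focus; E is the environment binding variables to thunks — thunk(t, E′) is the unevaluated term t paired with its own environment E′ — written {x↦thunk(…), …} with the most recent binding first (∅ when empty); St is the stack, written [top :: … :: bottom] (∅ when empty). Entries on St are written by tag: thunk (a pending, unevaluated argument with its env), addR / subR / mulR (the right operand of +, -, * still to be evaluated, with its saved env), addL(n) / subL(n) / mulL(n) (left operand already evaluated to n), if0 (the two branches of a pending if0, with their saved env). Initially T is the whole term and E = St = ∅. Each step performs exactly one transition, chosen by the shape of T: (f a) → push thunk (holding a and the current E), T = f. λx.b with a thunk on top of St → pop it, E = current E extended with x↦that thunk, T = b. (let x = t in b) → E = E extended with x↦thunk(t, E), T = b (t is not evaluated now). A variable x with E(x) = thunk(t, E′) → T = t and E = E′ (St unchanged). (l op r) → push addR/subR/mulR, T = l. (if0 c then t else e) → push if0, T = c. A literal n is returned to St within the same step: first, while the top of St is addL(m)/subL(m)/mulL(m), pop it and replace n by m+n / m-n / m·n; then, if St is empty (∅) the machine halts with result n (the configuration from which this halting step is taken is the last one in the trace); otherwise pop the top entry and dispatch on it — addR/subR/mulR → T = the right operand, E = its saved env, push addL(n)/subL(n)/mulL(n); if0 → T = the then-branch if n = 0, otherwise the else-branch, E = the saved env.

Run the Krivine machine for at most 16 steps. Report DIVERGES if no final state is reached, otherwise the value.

Answer: DIVERGES (no final state within 16 steps)

Derivation:
step 0: <T=((λx. (x x)) (λx. (x x))), E=∅, St=∅>
step 1: <T=(λx. (x x)), E=∅, St=[thunk]>
step 2: <T=(x x), E={x↦thunk((λx. (x x)), ∅)}, St=∅>
step 3: <T=x, E={x↦thunk((λx. (x x)), ∅)}, St=[thunk]>
step 4: <T=(λx. (x x)), E=∅, St=[thunk]>
step 5: <T=(x x), E={x↦thunk(x, {x↦thunk((λx. (x x)), ∅)})}, St=∅>
step 6: <T=x, E={x↦thunk(x, {x↦thunk((λx. (x x)), ∅)})}, St=[thunk]>
step 7: <T=x, E={x↦thunk((λx. (x x)), ∅)}, St=[thunk]>
step 8: <T=(λx. (x x)), E=∅, St=[thunk]>
step 9: <T=(x x), E={x↦thunk(x, {x↦thunk(x, {x↦thunk((λx. (x x)), ∅)})})}, St=∅>
step 10: <T=x, E={x↦thunk(x, {x↦thunk(x, {x↦thunk((λx. (x x)), ∅)})})}, St=[thunk]>
step 11: <T=x, E={x↦thunk(x, {x↦thunk((λx. (x x)), ∅)})}, St=[thunk]>
step 12: <T=x, E={x↦thunk((λx. (x x)), ∅)}, St=[thunk]>
step 13: <T=(λx. (x x)), E=∅, St=[thunk]>
step 14: <T=(x x), E={x↦thunk(x, {x↦thunk(x, {x↦thunk(x, {x↦thunk((λx. (x x)), ∅)})})})}, St=∅>
step 15: <T=x, E={x↦thunk(x, {x↦thunk(x, {x↦thunk(x, {x↦thunk((λx. (x x)), ∅)})})})}, St=[thunk]>
step 16: <T=x, E={x↦thunk(x, {x↦thunk(x, {x↦thunk((λx. (x x)), ∅)})})}, St=[thunk]>
→ 16 transitions taken and the configuration is still not final: no result within 16 steps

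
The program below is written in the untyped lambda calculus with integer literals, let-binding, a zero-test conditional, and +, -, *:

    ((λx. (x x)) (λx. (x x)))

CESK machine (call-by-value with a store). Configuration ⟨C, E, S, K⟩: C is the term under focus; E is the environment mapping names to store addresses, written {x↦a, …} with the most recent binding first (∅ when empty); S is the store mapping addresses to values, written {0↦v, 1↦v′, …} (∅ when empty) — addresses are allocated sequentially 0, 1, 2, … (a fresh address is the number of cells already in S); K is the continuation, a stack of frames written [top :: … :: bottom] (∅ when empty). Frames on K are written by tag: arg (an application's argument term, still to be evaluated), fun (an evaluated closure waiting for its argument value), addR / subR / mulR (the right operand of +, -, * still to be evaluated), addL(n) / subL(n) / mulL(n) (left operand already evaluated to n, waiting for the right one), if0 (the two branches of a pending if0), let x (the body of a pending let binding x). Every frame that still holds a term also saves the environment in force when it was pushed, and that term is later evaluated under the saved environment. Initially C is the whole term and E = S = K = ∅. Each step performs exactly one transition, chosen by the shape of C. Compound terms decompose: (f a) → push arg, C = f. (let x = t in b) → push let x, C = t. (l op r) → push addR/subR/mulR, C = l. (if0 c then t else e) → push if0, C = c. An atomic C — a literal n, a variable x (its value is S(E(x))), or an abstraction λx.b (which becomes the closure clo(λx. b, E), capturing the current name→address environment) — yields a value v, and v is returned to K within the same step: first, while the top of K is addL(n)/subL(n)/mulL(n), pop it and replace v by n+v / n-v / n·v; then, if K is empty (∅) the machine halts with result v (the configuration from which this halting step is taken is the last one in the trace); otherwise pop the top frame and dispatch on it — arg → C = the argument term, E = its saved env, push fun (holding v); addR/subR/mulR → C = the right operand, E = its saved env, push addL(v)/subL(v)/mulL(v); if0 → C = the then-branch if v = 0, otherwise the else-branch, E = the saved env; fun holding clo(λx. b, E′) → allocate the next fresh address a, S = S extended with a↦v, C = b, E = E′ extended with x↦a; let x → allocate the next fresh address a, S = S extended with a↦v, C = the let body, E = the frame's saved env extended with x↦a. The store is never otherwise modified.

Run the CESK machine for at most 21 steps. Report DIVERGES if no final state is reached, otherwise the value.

0. ⟨C=((λx. (x x)) (λx. (x x))); E=∅; S=∅; K=∅⟩
1. ⟨C=(λx. (x x)); E=∅; S=∅; K=[arg]⟩
2. ⟨C=(λx. (x x)); E=∅; S=∅; K=[fun]⟩
3. ⟨C=(x x); E={x↦0}; S={0↦clo(λx. (x x), ∅)}; K=∅⟩
4. ⟨C=x; E={x↦0}; S={0↦clo(λx. (x x), ∅)}; K=[arg]⟩
5. ⟨C=x; E={x↦0}; S={0↦clo(λx. (x x), ∅)}; K=[fun]⟩
6. ⟨C=(x x); E={x↦1}; S={0↦clo(λx. (x x), ∅), 1↦clo(λx. (x x), ∅)}; K=∅⟩
7. ⟨C=x; E={x↦1}; S={0↦clo(λx. (x x), ∅), 1↦clo(λx. (x x), ∅)}; K=[arg]⟩
8. ⟨C=x; E={x↦1}; S={0↦clo(λx. (x x), ∅), 1↦clo(λx. (x x), ∅)}; K=[fun]⟩
9. ⟨C=(x x); E={x↦2}; S={0↦clo(λx. (x x), ∅), 1↦clo(λx. (x x), ∅), 2↦clo(λx. (x x), ∅)}; K=∅⟩
10. ⟨C=x; E={x↦2}; S={0↦clo(λx. (x x), ∅), 1↦clo(λx. (x x), ∅), 2↦clo(λx. (x x), ∅)}; K=[arg]⟩
11. ⟨C=x; E={x↦2}; S={0↦clo(λx. (x x), ∅), 1↦clo(λx. (x x), ∅), 2↦clo(λx. (x x), ∅)}; K=[fun]⟩
12. ⟨C=(x x); E={x↦3}; S={0↦clo(λx. (x x), ∅), 1↦clo(λx. (x x), ∅), 2↦clo(λx. (x x), ∅), 3↦clo(λx. (x x), ∅)}; K=∅⟩
13. ⟨C=x; E={x↦3}; S={0↦clo(λx. (x x), ∅), 1↦clo(λx. (x x), ∅), 2↦clo(λx. (x x), ∅), 3↦clo(λx. (x x), ∅)}; K=[arg]⟩
14. ⟨C=x; E={x↦3}; S={0↦clo(λx. (x x), ∅), 1↦clo(λx. (x x), ∅), 2↦clo(λx. (x x), ∅), 3↦clo(λx. (x x), ∅)}; K=[fun]⟩
15. ⟨C=(x x); E={x↦4}; S={0↦clo(λx. (x x), ∅), 1↦clo(λx. (x x), ∅), 2↦clo(λx. (x x), ∅), 3↦clo(λx. (x x), ∅), 4↦clo(λx. (x x), ∅)}; K=∅⟩
16. ⟨C=x; E={x↦4}; S={0↦clo(λx. (x x), ∅), 1↦clo(λx. (x x), ∅), 2↦clo(λx. (x x), ∅), 3↦clo(λx. (x x), ∅), 4↦clo(λx. (x x), ∅)}; K=[arg]⟩
17. ⟨C=x; E={x↦4}; S={0↦clo(λx. (x x), ∅), 1↦clo(λx. (x x), ∅), 2↦clo(λx. (x x), ∅), 3↦clo(λx. (x x), ∅), 4↦clo(λx. (x x), ∅)}; K=[fun]⟩
18. ⟨C=(x x); E={x↦5}; S={0↦clo(λx. (x x), ∅), 1↦clo(λx. (x x), ∅), 2↦clo(λx. (x x), ∅), 3↦clo(λx. (x x), ∅), 4↦clo(λx. (x x), ∅), 5↦clo(λx. (x x), ∅)}; K=∅⟩
19. ⟨C=x; E={x↦5}; S={0↦clo(λx. (x x), ∅), 1↦clo(λx. (x x), ∅), 2↦clo(λx. (x x), ∅), 3↦clo(λx. (x x), ∅), 4↦clo(λx. (x x), ∅), 5↦clo(λx. (x x), ∅)}; K=[arg]⟩
20. ⟨C=x; E={x↦5}; S={0↦clo(λx. (x x), ∅), 1↦clo(λx. (x x), ∅), 2↦clo(λx. (x x), ∅), 3↦clo(λx. (x x), ∅), 4↦clo(λx. (x x), ∅), 5↦clo(λx. (x x), ∅)}; K=[fun]⟩
21. ⟨C=(x x); E={x↦6}; S={0↦clo(λx. (x x), ∅), 1↦clo(λx. (x x), ∅), 2↦clo(λx. (x x), ∅), 3↦clo(λx. (x x), ∅), 4↦clo(λx. (x x), ∅), 5↦clo(λx. (x x), ∅), 6↦clo(λx. (x x), ∅)}; K=∅⟩
→ 21 transitions taken and the configuration is still not final: no result within 21 steps

Answer: DIVERGES (no final state within 21 steps)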